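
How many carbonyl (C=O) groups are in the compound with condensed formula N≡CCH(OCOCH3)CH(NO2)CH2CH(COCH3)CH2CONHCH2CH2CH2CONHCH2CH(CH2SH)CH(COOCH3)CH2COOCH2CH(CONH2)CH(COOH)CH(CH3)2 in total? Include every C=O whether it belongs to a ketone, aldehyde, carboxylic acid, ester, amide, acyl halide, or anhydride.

CH(OCOCH3): ester, 1 C=O (running total 1).
CH(COCH3): ketone, 1 C=O (running total 2).
CH2CONHCH2: amide, 1 C=O (running total 3).
CH2CONHCH2: amide, 1 C=O (running total 4).
CH(COOCH3): ester, 1 C=O (running total 5).
CH2COOCH2: ester, 1 C=O (running total 6).
CH(CONH2): amide, 1 C=O (running total 7).
CH(COOH): carboxylic acid, 1 C=O (running total 8).

8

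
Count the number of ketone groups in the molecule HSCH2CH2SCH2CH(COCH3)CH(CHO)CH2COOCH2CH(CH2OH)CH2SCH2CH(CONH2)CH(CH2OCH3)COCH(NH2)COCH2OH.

3

Working along the chain:
  HSCH2: –SH on an sp³ carbon → thiol.
  CH2SCH2: C–S–C linkage → sulfide (thioether).
  CH(COCH3): pendant –COCH3: carbonyl C bonded to two carbons → ketone.
  CH(CHO): pendant –CHO: carbonyl C bonded to C and H → aldehyde.
  CH2COOCH2: –C(=O)–O–C with C on the carbonyl side → ester.
  CH(CH2OH): pendant –CH2OH on an sp³ backbone C → alcohol.
  CH2SCH2: C–S–C linkage → sulfide (thioether).
  CH(CONH2): pendant –CONH2: carbonyl C bonded to C and N → amide.
  CH(CH2OCH3): pendant –CH2OCH3: C–O–C linkage → ether.
  CO: –C(=O)– with carbon on both sides → ketone.
  CH(NH2): –NH2 on an sp³ carbon with no adjacent C=O → amine.
  CO: –C(=O)– with carbon on both sides → ketone.
  CH2OH: –OH on an sp³ carbon → alcohol.
Ketone appears at: CH(COCH3), CO, CO → 3.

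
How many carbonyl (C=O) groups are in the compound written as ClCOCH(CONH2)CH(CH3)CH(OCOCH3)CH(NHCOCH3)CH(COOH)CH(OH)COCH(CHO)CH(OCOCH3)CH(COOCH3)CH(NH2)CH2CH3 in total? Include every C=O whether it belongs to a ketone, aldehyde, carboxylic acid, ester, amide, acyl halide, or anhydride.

9

ClCO: acyl halide, 1 C=O (running total 1).
CH(CONH2): amide, 1 C=O (running total 2).
CH(OCOCH3): ester, 1 C=O (running total 3).
CH(NHCOCH3): amide, 1 C=O (running total 4).
CH(COOH): carboxylic acid, 1 C=O (running total 5).
CO: ketone, 1 C=O (running total 6).
CH(CHO): aldehyde, 1 C=O (running total 7).
CH(OCOCH3): ester, 1 C=O (running total 8).
CH(COOCH3): ester, 1 C=O (running total 9).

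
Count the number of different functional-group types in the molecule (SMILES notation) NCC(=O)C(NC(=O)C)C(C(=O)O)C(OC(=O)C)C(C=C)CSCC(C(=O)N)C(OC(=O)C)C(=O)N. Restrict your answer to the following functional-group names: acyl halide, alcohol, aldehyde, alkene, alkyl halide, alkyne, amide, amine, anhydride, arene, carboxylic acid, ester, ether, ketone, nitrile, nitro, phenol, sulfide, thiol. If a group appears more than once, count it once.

7

–NH2 on an sp³ carbon with no adjacent C=O → amine.
–C(=O)– with carbon on both sides → ketone.
pendant –NHC(=O)CH3: N bonded to a carbonyl → amide (not amine).
pendant –COOH: carbonyl C bonded to C and –OH → carboxylic acid.
pendant –OC(=O)CH3: an acyloxy group → ester.
pendant –CH=CH2: C=C double bond → alkene.
C–S–C linkage → sulfide (thioether).
pendant –CONH2: carbonyl C bonded to C and N → amide.
pendant –OC(=O)CH3: an acyloxy group → ester.
–C(=O)NH2: carbonyl C bonded to C and to N → amide (the N is not a separate amine).
Distinct types present: alkene, amide, amine, carboxylic acid, ester, ketone, sulfide.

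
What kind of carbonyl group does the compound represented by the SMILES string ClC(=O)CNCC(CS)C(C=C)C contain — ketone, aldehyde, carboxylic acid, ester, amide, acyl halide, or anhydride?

acyl halide

The carbonyl is in the ClCO segment: –C(=O)Cl: carbonyl C bonded to C and to a halogen → acyl halide (not alkyl halide).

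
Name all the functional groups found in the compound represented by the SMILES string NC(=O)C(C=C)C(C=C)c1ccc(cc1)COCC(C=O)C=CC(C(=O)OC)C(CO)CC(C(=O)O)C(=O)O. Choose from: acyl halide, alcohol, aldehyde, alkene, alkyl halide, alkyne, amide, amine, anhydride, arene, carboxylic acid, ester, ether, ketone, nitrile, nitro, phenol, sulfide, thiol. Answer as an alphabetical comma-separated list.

Taking each segment in turn:
  H2NCO: –C(=O)NH2: carbonyl C bonded to C and to N → amide (the N is not a separate amine).
  CH(CH=CH2): pendant –CH=CH2: C=C double bond → alkene.
  CH(CH=CH2): pendant –CH=CH2: C=C double bond → alkene.
  C6H4: para-disubstituted benzene ring → arene.
  CH2OCH2: C–O–C with sp³ carbons on both sides and no adjacent C=O → ether.
  CH(CHO): pendant –CHO: carbonyl C bonded to C and H → aldehyde.
  CH=CH: C=C double bond → alkene.
  CH(COOCH3): pendant –COOCH3: carbonyl C bonded to C and –OCH3 → ester.
  CH(CH2OH): pendant –CH2OH on an sp³ backbone C → alcohol.
  CH(COOH): pendant –COOH: carbonyl C bonded to C and –OH → carboxylic acid.
  COOH: –COOH: carbonyl C bonded to –OH and C → carboxylic acid (the –OH is not a separate alcohol).

alcohol, aldehyde, alkene, amide, arene, carboxylic acid, ester, ether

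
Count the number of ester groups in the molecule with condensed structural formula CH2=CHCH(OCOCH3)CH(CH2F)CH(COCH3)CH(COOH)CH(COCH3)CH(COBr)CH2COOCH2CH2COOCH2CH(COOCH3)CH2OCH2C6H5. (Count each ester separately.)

Reading the structure from left to right:
  CH2=CH: C=C double bond → alkene.
  CH(OCOCH3): pendant –OC(=O)CH3: an acyloxy group → ester.
  CH(CH2F): pendant –CH2X: halogen on sp³ carbon → alkyl halide.
  CH(COCH3): pendant –COCH3: carbonyl C bonded to two carbons → ketone.
  CH(COOH): pendant –COOH: carbonyl C bonded to C and –OH → carboxylic acid.
  CH(COCH3): pendant –COCH3: carbonyl C bonded to two carbons → ketone.
  CH(COBr): pendant –C(=O)X: carbonyl C bonded to C and halogen → acyl halide.
  CH2COOCH2: –C(=O)–O–C with C on the carbonyl side → ester.
  CH2COOCH2: –C(=O)–O–C with C on the carbonyl side → ester.
  CH(COOCH3): pendant –COOCH3: carbonyl C bonded to C and –OCH3 → ester.
  CH2OCH2: C–O–C with sp³ carbons on both sides and no adjacent C=O → ether.
  C6H5: –C6H5 phenyl ring → arene.
Ester appears at: CH(OCOCH3), CH2COOCH2, CH2COOCH2, CH(COOCH3) → 4.

4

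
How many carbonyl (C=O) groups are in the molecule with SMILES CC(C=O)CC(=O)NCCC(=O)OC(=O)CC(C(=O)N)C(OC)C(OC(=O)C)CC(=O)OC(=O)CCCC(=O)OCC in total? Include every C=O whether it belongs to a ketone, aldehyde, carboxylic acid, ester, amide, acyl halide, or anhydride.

9

CH(CHO): aldehyde, 1 C=O (running total 1).
CH2CONHCH2: amide, 1 C=O (running total 2).
CH2CO-O-COCH2: anhydride, 2 C=O (running total 4).
CH(CONH2): amide, 1 C=O (running total 5).
CH(OCOCH3): ester, 1 C=O (running total 6).
CH2CO-O-COCH2: anhydride, 2 C=O (running total 8).
CH2COOCH2: ester, 1 C=O (running total 9).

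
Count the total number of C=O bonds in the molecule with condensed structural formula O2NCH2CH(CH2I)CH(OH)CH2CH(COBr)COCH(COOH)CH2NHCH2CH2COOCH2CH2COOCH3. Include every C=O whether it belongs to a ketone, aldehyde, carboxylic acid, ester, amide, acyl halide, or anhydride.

5

CH(COBr): acyl halide, 1 C=O (running total 1).
CO: ketone, 1 C=O (running total 2).
CH(COOH): carboxylic acid, 1 C=O (running total 3).
CH2COOCH2: ester, 1 C=O (running total 4).
COOCH3: ester, 1 C=O (running total 5).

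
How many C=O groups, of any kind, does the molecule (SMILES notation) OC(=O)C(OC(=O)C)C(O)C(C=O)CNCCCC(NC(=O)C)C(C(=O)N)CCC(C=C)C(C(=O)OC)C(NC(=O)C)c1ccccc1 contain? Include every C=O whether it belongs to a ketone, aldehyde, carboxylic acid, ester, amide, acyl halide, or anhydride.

HOOC: carboxylic acid, 1 C=O (running total 1).
CH(OCOCH3): ester, 1 C=O (running total 2).
CH(CHO): aldehyde, 1 C=O (running total 3).
CH(NHCOCH3): amide, 1 C=O (running total 4).
CH(CONH2): amide, 1 C=O (running total 5).
CH(COOCH3): ester, 1 C=O (running total 6).
CH(NHCOCH3): amide, 1 C=O (running total 7).

7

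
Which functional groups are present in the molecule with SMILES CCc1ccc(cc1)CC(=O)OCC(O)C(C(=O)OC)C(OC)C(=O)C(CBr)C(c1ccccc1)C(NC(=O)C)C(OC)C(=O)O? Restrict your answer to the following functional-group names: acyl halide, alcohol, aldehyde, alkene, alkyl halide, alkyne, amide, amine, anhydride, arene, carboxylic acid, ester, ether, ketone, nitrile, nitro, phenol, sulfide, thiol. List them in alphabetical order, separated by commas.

para-disubstituted benzene ring → arene.
–C(=O)–O–C with C on the carbonyl side → ester.
–OH on an sp³ carbon → alcohol (secondary).
pendant –COOCH3: carbonyl C bonded to C and –OCH3 → ester.
pendant –OCH3: C–O–C with sp³ C, no adjacent C=O → ether.
–C(=O)– with carbon on both sides → ketone.
pendant –CH2X: halogen on sp³ carbon → alkyl halide.
pendant –C6H5: benzene ring → arene.
pendant –NHC(=O)CH3: N bonded to a carbonyl → amide (not amine).
pendant –OCH3: C–O–C with sp³ C, no adjacent C=O → ether.
–COOH: carbonyl C bonded to –OH and C → carboxylic acid (the –OH is not a separate alcohol).

alcohol, alkyl halide, amide, arene, carboxylic acid, ester, ether, ketone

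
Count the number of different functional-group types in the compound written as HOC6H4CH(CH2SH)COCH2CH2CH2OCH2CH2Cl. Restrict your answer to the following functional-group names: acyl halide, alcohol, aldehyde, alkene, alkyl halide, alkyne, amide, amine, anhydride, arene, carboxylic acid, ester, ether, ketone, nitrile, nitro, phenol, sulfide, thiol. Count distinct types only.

6

Taking each segment in turn:
  HOC6H4: –OH attached directly to an aromatic ring → phenol (not alcohol); the ring itself is an arene.
  CH(CH2SH): pendant –CH2SH → thiol.
  CO: –C(=O)– with carbon on both sides → ketone.
  CH2OCH2: C–O–C with sp³ carbons on both sides and no adjacent C=O → ether.
  CH2Cl: halogen on an sp³ carbon → alkyl halide.
Distinct types present: alkyl halide, arene, ether, ketone, phenol, thiol.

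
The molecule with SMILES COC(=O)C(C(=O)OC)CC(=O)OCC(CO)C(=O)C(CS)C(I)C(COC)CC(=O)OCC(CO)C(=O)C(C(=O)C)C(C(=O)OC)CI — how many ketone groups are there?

Taking each segment in turn:
  CH3OOC: CH3O–C(=O)–: carbonyl C bonded to C and to –OCH3 → ester (not ketone + ether).
  CH(COOCH3): pendant –COOCH3: carbonyl C bonded to C and –OCH3 → ester.
  CH2COOCH2: –C(=O)–O–C with C on the carbonyl side → ester.
  CH(CH2OH): pendant –CH2OH on an sp³ backbone C → alcohol.
  CO: –C(=O)– with carbon on both sides → ketone.
  CH(CH2SH): pendant –CH2SH → thiol.
  CH(I): halogen on an sp³ carbon → alkyl halide.
  CH(CH2OCH3): pendant –CH2OCH3: C–O–C linkage → ether.
  CH2COOCH2: –C(=O)–O–C with C on the carbonyl side → ester.
  CH(CH2OH): pendant –CH2OH on an sp³ backbone C → alcohol.
  CO: –C(=O)– with carbon on both sides → ketone.
  CH(COCH3): pendant –COCH3: carbonyl C bonded to two carbons → ketone.
  CH(COOCH3): pendant –COOCH3: carbonyl C bonded to C and –OCH3 → ester.
  CH2I: halogen on an sp³ carbon → alkyl halide.
Ketone appears at: CO, CO, CH(COCH3) → 3.

3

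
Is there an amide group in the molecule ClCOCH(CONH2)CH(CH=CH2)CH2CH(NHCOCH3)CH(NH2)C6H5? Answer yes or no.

yes

Taking each segment in turn:
  ClCO: –C(=O)Cl: carbonyl C bonded to C and to a halogen → acyl halide (not alkyl halide).
  CH(CONH2): pendant –CONH2: carbonyl C bonded to C and N → amide.
  CH(CH=CH2): pendant –CH=CH2: C=C double bond → alkene.
  CH(NHCOCH3): pendant –NHC(=O)CH3: N bonded to a carbonyl → amide (not amine).
  CH(NH2): –NH2 on an sp³ carbon with no adjacent C=O → amine.
  C6H5: –C6H5 phenyl ring → arene.
The CH(CONH2) segment supplies the amide: pendant –CONH2: carbonyl C bonded to C and N → amide.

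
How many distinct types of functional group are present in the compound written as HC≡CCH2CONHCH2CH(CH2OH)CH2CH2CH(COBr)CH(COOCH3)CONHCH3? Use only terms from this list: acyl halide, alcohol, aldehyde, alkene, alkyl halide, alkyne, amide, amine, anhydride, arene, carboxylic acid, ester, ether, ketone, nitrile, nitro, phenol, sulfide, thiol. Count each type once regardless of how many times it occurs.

Taking each segment in turn:
  HC≡C: C≡C triple bond → alkyne.
  CH2CONHCH2: –C(=O)–N– linkage → amide (the N is not an amine).
  CH(CH2OH): pendant –CH2OH on an sp³ backbone C → alcohol.
  CH(COBr): pendant –C(=O)X: carbonyl C bonded to C and halogen → acyl halide.
  CH(COOCH3): pendant –COOCH3: carbonyl C bonded to C and –OCH3 → ester.
  CONHCH3: –C(=O)NHCH3: carbonyl C bonded to C and to N → amide (the N is not an amine).
Distinct types present: acyl halide, alcohol, alkyne, amide, ester.

5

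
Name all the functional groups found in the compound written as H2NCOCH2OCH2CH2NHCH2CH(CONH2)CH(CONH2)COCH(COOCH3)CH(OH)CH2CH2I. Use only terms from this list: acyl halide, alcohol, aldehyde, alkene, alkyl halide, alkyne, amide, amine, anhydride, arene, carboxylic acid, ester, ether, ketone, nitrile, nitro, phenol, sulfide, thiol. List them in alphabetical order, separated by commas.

alcohol, alkyl halide, amide, amine, ester, ether, ketone

–C(=O)NH2: carbonyl C bonded to C and to N → amide (the N is not a separate amine).
C–O–C with sp³ carbons on both sides and no adjacent C=O → ether.
C–N–C with sp³ carbons and no adjacent C=O → amine (secondary).
pendant –CONH2: carbonyl C bonded to C and N → amide.
pendant –CONH2: carbonyl C bonded to C and N → amide.
–C(=O)– with carbon on both sides → ketone.
pendant –COOCH3: carbonyl C bonded to C and –OCH3 → ester.
–OH on an sp³ carbon → alcohol (secondary).
halogen on an sp³ carbon → alkyl halide.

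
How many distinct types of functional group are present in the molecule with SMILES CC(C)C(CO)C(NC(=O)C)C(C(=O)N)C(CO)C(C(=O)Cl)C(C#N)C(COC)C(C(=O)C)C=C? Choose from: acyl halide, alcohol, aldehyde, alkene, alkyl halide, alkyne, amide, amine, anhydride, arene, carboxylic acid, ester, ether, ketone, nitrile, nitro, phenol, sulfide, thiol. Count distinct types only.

7

Working along the chain:
  CH(CH2OH): pendant –CH2OH on an sp³ backbone C → alcohol.
  CH(NHCOCH3): pendant –NHC(=O)CH3: N bonded to a carbonyl → amide (not amine).
  CH(CONH2): pendant –CONH2: carbonyl C bonded to C and N → amide.
  CH(CH2OH): pendant –CH2OH on an sp³ backbone C → alcohol.
  CH(COCl): pendant –C(=O)X: carbonyl C bonded to C and halogen → acyl halide.
  CH(CN): pendant –C≡N: nitrile.
  CH(CH2OCH3): pendant –CH2OCH3: C–O–C linkage → ether.
  CH(COCH3): pendant –COCH3: carbonyl C bonded to two carbons → ketone.
  CH=CH2: C=C double bond → alkene.
Distinct types present: acyl halide, alcohol, alkene, amide, ether, ketone, nitrile.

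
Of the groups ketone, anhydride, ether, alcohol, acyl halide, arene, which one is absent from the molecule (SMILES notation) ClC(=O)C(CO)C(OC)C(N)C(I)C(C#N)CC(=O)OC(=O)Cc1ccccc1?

ketone

arene: present (C6H5 — –C6H5 phenyl ring → arene).
ether: present (CH(OCH3) — pendant –OCH3: C–O–C with sp³ C, no adjacent C=O → ether).
alcohol: present (CH(CH2OH) — pendant –CH2OH on an sp³ backbone C → alcohol).
anhydride: present (CH2CO-O-COCH2 — two acyl groups sharing one oxygen, –C(=O)–O–C(=O)– → anhydride).
acyl halide: present (ClCO — –C(=O)Cl: carbonyl C bonded to C and to a halogen → acyl halide (not alkyl halide)).
ketone: absent. In ClCO, the C=O is bonded to a halogen, which defines an acyl halide, not a ketone. In CH2CO-O-COCH2, the two C=O groups share a bridging oxygen, which is an anhydride linkage, not a ketone.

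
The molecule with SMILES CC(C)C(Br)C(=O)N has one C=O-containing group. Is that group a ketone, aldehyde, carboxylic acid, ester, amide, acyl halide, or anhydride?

The carbonyl is in the CONH2 segment: –C(=O)NH2: carbonyl C bonded to C and to N → amide (the N is not a separate amine).

amide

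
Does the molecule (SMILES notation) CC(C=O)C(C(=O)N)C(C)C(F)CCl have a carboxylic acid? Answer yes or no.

pendant –CHO: carbonyl C bonded to C and H → aldehyde.
pendant –CONH2: carbonyl C bonded to C and N → amide.
halogen on an sp³ carbon → alkyl halide.
halogen on an sp³ carbon → alkyl halide.
In CH(CONH2), the carbonyl is bonded to nitrogen, not to –OH; that is an amide.
The groups actually present are: aldehyde, alkyl halide, amide.

no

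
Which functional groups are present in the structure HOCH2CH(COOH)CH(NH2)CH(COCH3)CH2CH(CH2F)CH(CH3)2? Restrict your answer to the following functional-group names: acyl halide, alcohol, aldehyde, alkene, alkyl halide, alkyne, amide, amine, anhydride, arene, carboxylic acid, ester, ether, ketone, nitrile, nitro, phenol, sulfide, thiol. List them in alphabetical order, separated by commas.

alcohol, alkyl halide, amine, carboxylic acid, ketone

HO– on an sp³ carbon → alcohol.
pendant –COOH: carbonyl C bonded to C and –OH → carboxylic acid.
–NH2 on an sp³ carbon with no adjacent C=O → amine.
pendant –COCH3: carbonyl C bonded to two carbons → ketone.
pendant –CH2X: halogen on sp³ carbon → alkyl halide.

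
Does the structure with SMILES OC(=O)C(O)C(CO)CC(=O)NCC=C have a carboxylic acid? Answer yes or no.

yes

Taking each segment in turn:
  HOOC: –COOH: carbonyl C bonded to –OH and C → carboxylic acid (the –OH is not a separate alcohol).
  CH(OH): –OH on an sp³ carbon → alcohol (secondary).
  CH(CH2OH): pendant –CH2OH on an sp³ backbone C → alcohol.
  CH2CONHCH2: –C(=O)–N– linkage → amide (the N is not an amine).
  CH=CH2: C=C double bond → alkene.
The HOOC segment supplies the carboxylic acid: –COOH: carbonyl C bonded to –OH and C → carboxylic acid (the –OH is not a separate alcohol).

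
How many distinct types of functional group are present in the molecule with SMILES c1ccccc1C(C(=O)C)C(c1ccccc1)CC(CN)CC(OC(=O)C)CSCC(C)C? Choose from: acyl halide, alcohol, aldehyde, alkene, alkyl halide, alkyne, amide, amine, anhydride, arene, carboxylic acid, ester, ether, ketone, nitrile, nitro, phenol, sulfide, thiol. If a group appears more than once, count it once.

5

C6H5– phenyl ring → arene.
pendant –COCH3: carbonyl C bonded to two carbons → ketone.
pendant –C6H5: benzene ring → arene.
pendant –CH2NH2: N on sp³ C, no adjacent C=O → amine.
pendant –OC(=O)CH3: an acyloxy group → ester.
C–S–C linkage → sulfide (thioether).
Distinct types present: amine, arene, ester, ketone, sulfide.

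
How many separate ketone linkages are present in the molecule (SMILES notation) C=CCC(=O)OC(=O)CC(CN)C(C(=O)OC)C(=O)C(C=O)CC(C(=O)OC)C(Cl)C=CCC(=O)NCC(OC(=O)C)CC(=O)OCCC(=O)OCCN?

C=C double bond → alkene.
two acyl groups sharing one oxygen, –C(=O)–O–C(=O)– → anhydride.
pendant –CH2NH2: N on sp³ C, no adjacent C=O → amine.
pendant –COOCH3: carbonyl C bonded to C and –OCH3 → ester.
–C(=O)– with carbon on both sides → ketone.
pendant –CHO: carbonyl C bonded to C and H → aldehyde.
pendant –COOCH3: carbonyl C bonded to C and –OCH3 → ester.
halogen on an sp³ carbon → alkyl halide.
C=C double bond → alkene.
–C(=O)–N– linkage → amide (the N is not an amine).
pendant –OC(=O)CH3: an acyloxy group → ester.
–C(=O)–O–C with C on the carbonyl side → ester.
–C(=O)–O–C with C on the carbonyl side → ester.
–NH2 on an sp³ carbon with no adjacent C=O → amine.
Ketone appears at: CO → 1.

1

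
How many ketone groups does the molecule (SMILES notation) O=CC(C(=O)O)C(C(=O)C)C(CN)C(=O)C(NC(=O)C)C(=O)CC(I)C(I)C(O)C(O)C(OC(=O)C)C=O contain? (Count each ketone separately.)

3

Taking each segment in turn:
  OHC: terminal –CHO: carbonyl C bonded to H and C → aldehyde.
  CH(COOH): pendant –COOH: carbonyl C bonded to C and –OH → carboxylic acid.
  CH(COCH3): pendant –COCH3: carbonyl C bonded to two carbons → ketone.
  CH(CH2NH2): pendant –CH2NH2: N on sp³ C, no adjacent C=O → amine.
  CO: –C(=O)– with carbon on both sides → ketone.
  CH(NHCOCH3): pendant –NHC(=O)CH3: N bonded to a carbonyl → amide (not amine).
  CO: –C(=O)– with carbon on both sides → ketone.
  CH(I): halogen on an sp³ carbon → alkyl halide.
  CH(I): halogen on an sp³ carbon → alkyl halide.
  CH(OH): –OH on an sp³ carbon → alcohol (secondary).
  CH(OH): –OH on an sp³ carbon → alcohol (secondary).
  CH(OCOCH3): pendant –OC(=O)CH3: an acyloxy group → ester.
  CHO: terminal –CHO: carbonyl C bonded to H and C → aldehyde.
Ketone appears at: CH(COCH3), CO, CO → 3.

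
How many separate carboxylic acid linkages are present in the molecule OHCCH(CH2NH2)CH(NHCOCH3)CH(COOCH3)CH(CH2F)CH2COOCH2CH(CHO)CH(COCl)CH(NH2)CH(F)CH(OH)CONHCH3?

0

terminal –CHO: carbonyl C bonded to H and C → aldehyde.
pendant –CH2NH2: N on sp³ C, no adjacent C=O → amine.
pendant –NHC(=O)CH3: N bonded to a carbonyl → amide (not amine).
pendant –COOCH3: carbonyl C bonded to C and –OCH3 → ester.
pendant –CH2X: halogen on sp³ carbon → alkyl halide.
–C(=O)–O–C with C on the carbonyl side → ester.
pendant –CHO: carbonyl C bonded to C and H → aldehyde.
pendant –C(=O)X: carbonyl C bonded to C and halogen → acyl halide.
–NH2 on an sp³ carbon with no adjacent C=O → amine.
halogen on an sp³ carbon → alkyl halide.
–OH on an sp³ carbon → alcohol (secondary).
–C(=O)NHCH3: carbonyl C bonded to C and to N → amide (the N is not an amine).
No segment is a carboxylic acid: OHC is aldehyde, not carboxylic acid; CH(NHCOCH3) is amide, not carboxylic acid; CH(COOCH3) is ester, not carboxylic acid. → 0.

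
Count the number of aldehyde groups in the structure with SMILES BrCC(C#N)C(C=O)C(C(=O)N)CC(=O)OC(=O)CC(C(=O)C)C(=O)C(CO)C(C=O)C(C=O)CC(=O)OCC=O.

4

halogen on an sp³ carbon → alkyl halide.
pendant –C≡N: nitrile.
pendant –CHO: carbonyl C bonded to C and H → aldehyde.
pendant –CONH2: carbonyl C bonded to C and N → amide.
two acyl groups sharing one oxygen, –C(=O)–O–C(=O)– → anhydride.
pendant –COCH3: carbonyl C bonded to two carbons → ketone.
–C(=O)– with carbon on both sides → ketone.
pendant –CH2OH on an sp³ backbone C → alcohol.
pendant –CHO: carbonyl C bonded to C and H → aldehyde.
pendant –CHO: carbonyl C bonded to C and H → aldehyde.
–C(=O)–O–C with C on the carbonyl side → ester.
terminal –CHO: carbonyl C bonded to H and C → aldehyde.
Aldehyde appears at: CH(CHO), CH(CHO), CH(CHO), CHO → 4.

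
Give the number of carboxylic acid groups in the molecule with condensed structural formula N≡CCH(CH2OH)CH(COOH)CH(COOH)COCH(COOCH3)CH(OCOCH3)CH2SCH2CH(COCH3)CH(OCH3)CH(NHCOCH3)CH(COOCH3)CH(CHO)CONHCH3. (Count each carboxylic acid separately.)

Reading the structure from left to right:
  N≡C: N≡C–: carbon triple-bonded to nitrogen → nitrile.
  CH(CH2OH): pendant –CH2OH on an sp³ backbone C → alcohol.
  CH(COOH): pendant –COOH: carbonyl C bonded to C and –OH → carboxylic acid.
  CH(COOH): pendant –COOH: carbonyl C bonded to C and –OH → carboxylic acid.
  CO: –C(=O)– with carbon on both sides → ketone.
  CH(COOCH3): pendant –COOCH3: carbonyl C bonded to C and –OCH3 → ester.
  CH(OCOCH3): pendant –OC(=O)CH3: an acyloxy group → ester.
  CH2SCH2: C–S–C linkage → sulfide (thioether).
  CH(COCH3): pendant –COCH3: carbonyl C bonded to two carbons → ketone.
  CH(OCH3): pendant –OCH3: C–O–C with sp³ C, no adjacent C=O → ether.
  CH(NHCOCH3): pendant –NHC(=O)CH3: N bonded to a carbonyl → amide (not amine).
  CH(COOCH3): pendant –COOCH3: carbonyl C bonded to C and –OCH3 → ester.
  CH(CHO): pendant –CHO: carbonyl C bonded to C and H → aldehyde.
  CONHCH3: –C(=O)NHCH3: carbonyl C bonded to C and to N → amide (the N is not an amine).
Carboxylic acid appears at: CH(COOH), CH(COOH) → 2.

2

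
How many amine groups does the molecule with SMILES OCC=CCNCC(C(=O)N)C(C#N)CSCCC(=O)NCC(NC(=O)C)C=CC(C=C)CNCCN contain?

3

HO– on an sp³ carbon → alcohol.
C=C double bond → alkene.
C–N–C with sp³ carbons and no adjacent C=O → amine (secondary).
pendant –CONH2: carbonyl C bonded to C and N → amide.
pendant –C≡N: nitrile.
C–S–C linkage → sulfide (thioether).
–C(=O)–N– linkage → amide (the N is not an amine).
pendant –NHC(=O)CH3: N bonded to a carbonyl → amide (not amine).
C=C double bond → alkene.
pendant –CH=CH2: C=C double bond → alkene.
C–N–C with sp³ carbons and no adjacent C=O → amine (secondary).
–NH2 on an sp³ carbon with no adjacent C=O → amine.
Amine appears at: CH2NHCH2, CH2NHCH2, CH2NH2 → 3.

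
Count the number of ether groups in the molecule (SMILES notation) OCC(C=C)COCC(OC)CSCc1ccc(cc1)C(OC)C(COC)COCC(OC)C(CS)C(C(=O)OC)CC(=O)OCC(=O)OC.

HO– on an sp³ carbon → alcohol.
pendant –CH=CH2: C=C double bond → alkene.
C–O–C with sp³ carbons on both sides and no adjacent C=O → ether.
pendant –OCH3: C–O–C with sp³ C, no adjacent C=O → ether.
C–S–C linkage → sulfide (thioether).
para-disubstituted benzene ring → arene.
pendant –OCH3: C–O–C with sp³ C, no adjacent C=O → ether.
pendant –CH2OCH3: C–O–C linkage → ether.
C–O–C with sp³ carbons on both sides and no adjacent C=O → ether.
pendant –OCH3: C–O–C with sp³ C, no adjacent C=O → ether.
pendant –CH2SH → thiol.
pendant –COOCH3: carbonyl C bonded to C and –OCH3 → ester.
–C(=O)–O–C with C on the carbonyl side → ester.
–C(=O)OCH3: carbonyl C bonded to C and to –OCH3 → ester (not ketone + ether).
Ether appears at: CH2OCH2, CH(OCH3), CH(OCH3), CH(CH2OCH3), CH2OCH2, CH(OCH3) → 6.

6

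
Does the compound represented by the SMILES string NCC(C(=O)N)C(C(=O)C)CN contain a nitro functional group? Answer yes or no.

–NH2 on an sp³ carbon with no adjacent C=O → amine.
pendant –CONH2: carbonyl C bonded to C and N → amide.
pendant –COCH3: carbonyl C bonded to two carbons → ketone.
–NH2 on an sp³ carbon with no adjacent C=O → amine.
The groups actually present are: amide, amine, ketone.

no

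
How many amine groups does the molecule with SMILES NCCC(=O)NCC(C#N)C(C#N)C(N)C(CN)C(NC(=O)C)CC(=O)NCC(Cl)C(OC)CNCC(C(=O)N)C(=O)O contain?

–NH2 on an sp³ carbon with no adjacent C=O → amine.
–C(=O)–N– linkage → amide (the N is not an amine).
pendant –C≡N: nitrile.
pendant –C≡N: nitrile.
–NH2 on an sp³ carbon with no adjacent C=O → amine.
pendant –CH2NH2: N on sp³ C, no adjacent C=O → amine.
pendant –NHC(=O)CH3: N bonded to a carbonyl → amide (not amine).
–C(=O)–N– linkage → amide (the N is not an amine).
halogen on an sp³ carbon → alkyl halide.
pendant –OCH3: C–O–C with sp³ C, no adjacent C=O → ether.
C–N–C with sp³ carbons and no adjacent C=O → amine (secondary).
pendant –CONH2: carbonyl C bonded to C and N → amide.
–COOH: carbonyl C bonded to –OH and C → carboxylic acid (the –OH is not a separate alcohol).
Amine appears at: H2NCH2, CH(NH2), CH(CH2NH2), CH2NHCH2 → 4.

4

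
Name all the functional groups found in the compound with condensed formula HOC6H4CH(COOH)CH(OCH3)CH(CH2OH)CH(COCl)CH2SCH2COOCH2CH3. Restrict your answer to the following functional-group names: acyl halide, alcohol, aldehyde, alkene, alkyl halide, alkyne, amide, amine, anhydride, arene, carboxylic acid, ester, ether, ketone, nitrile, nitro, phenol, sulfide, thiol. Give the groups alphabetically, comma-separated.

acyl halide, alcohol, arene, carboxylic acid, ester, ether, phenol, sulfide

Working along the chain:
  HOC6H4: –OH attached directly to an aromatic ring → phenol (not alcohol); the ring itself is an arene.
  CH(COOH): pendant –COOH: carbonyl C bonded to C and –OH → carboxylic acid.
  CH(OCH3): pendant –OCH3: C–O–C with sp³ C, no adjacent C=O → ether.
  CH(CH2OH): pendant –CH2OH on an sp³ backbone C → alcohol.
  CH(COCl): pendant –C(=O)X: carbonyl C bonded to C and halogen → acyl halide.
  CH2SCH2: C–S–C linkage → sulfide (thioether).
  COOCH2CH3: –C(=O)OCH2CH3: carbonyl C bonded to C and to –OEt → ester.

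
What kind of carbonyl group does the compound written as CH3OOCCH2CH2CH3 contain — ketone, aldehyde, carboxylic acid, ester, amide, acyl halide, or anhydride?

ester

The carbonyl is in the CH3OOC segment: CH3O–C(=O)–: carbonyl C bonded to C and to –OCH3 → ester (not ketone + ether).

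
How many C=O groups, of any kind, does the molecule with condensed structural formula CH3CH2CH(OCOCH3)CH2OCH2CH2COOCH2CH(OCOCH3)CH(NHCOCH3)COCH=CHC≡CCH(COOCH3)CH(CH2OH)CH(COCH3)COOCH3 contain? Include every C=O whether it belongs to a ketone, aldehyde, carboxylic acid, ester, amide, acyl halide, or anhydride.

CH(OCOCH3): ester, 1 C=O (running total 1).
CH2COOCH2: ester, 1 C=O (running total 2).
CH(OCOCH3): ester, 1 C=O (running total 3).
CH(NHCOCH3): amide, 1 C=O (running total 4).
CO: ketone, 1 C=O (running total 5).
CH(COOCH3): ester, 1 C=O (running total 6).
CH(COCH3): ketone, 1 C=O (running total 7).
COOCH3: ester, 1 C=O (running total 8).

8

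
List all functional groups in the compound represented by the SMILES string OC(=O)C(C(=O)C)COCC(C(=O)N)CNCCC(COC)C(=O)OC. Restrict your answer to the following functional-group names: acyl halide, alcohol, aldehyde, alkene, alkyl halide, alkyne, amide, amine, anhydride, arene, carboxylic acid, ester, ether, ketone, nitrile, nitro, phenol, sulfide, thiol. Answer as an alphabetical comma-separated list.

Taking each segment in turn:
  HOOC: –COOH: carbonyl C bonded to –OH and C → carboxylic acid (the –OH is not a separate alcohol).
  CH(COCH3): pendant –COCH3: carbonyl C bonded to two carbons → ketone.
  CH2OCH2: C–O–C with sp³ carbons on both sides and no adjacent C=O → ether.
  CH(CONH2): pendant –CONH2: carbonyl C bonded to C and N → amide.
  CH2NHCH2: C–N–C with sp³ carbons and no adjacent C=O → amine (secondary).
  CH(CH2OCH3): pendant –CH2OCH3: C–O–C linkage → ether.
  COOCH3: –C(=O)OCH3: carbonyl C bonded to C and to –OCH3 → ester (not ketone + ether).

amide, amine, carboxylic acid, ester, ether, ketone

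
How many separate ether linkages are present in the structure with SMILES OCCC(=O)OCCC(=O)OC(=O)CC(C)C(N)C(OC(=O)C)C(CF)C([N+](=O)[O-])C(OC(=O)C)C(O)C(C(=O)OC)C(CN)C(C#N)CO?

Taking each segment in turn:
  HOCH2: HO– on an sp³ carbon → alcohol.
  CH2COOCH2: –C(=O)–O–C with C on the carbonyl side → ester.
  CH2CO-O-COCH2: two acyl groups sharing one oxygen, –C(=O)–O–C(=O)– → anhydride.
  CH(NH2): –NH2 on an sp³ carbon with no adjacent C=O → amine.
  CH(OCOCH3): pendant –OC(=O)CH3: an acyloxy group → ester.
  CH(CH2F): pendant –CH2X: halogen on sp³ carbon → alkyl halide.
  CH(NO2): –NO2 on an sp³ carbon → nitro (the N=O is not a carbonyl).
  CH(OCOCH3): pendant –OC(=O)CH3: an acyloxy group → ester.
  CH(OH): –OH on an sp³ carbon → alcohol (secondary).
  CH(COOCH3): pendant –COOCH3: carbonyl C bonded to C and –OCH3 → ester.
  CH(CH2NH2): pendant –CH2NH2: N on sp³ C, no adjacent C=O → amine.
  CH(CN): pendant –C≡N: nitrile.
  CH2OH: –OH on an sp³ carbon → alcohol.
No segment is a ether: HOCH2 is alcohol, not ether; CH2COOCH2 is ester, not ether; CH2CO-O-COCH2 is anhydride, not ether. → 0.

0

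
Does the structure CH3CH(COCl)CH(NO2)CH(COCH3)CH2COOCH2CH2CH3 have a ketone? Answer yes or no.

pendant –C(=O)X: carbonyl C bonded to C and halogen → acyl halide.
–NO2 on an sp³ carbon → nitro (the N=O is not a carbonyl).
pendant –COCH3: carbonyl C bonded to two carbons → ketone.
–C(=O)–O–C with C on the carbonyl side → ester.
The CH(COCH3) segment supplies the ketone: pendant –COCH3: carbonyl C bonded to two carbons → ketone.

yes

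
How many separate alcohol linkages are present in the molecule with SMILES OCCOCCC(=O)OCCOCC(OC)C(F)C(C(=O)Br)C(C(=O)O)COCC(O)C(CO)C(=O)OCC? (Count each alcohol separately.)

Working along the chain:
  HOCH2: HO– on an sp³ carbon → alcohol.
  CH2OCH2: C–O–C with sp³ carbons on both sides and no adjacent C=O → ether.
  CH2COOCH2: –C(=O)–O–C with C on the carbonyl side → ester.
  CH2OCH2: C–O–C with sp³ carbons on both sides and no adjacent C=O → ether.
  CH(OCH3): pendant –OCH3: C–O–C with sp³ C, no adjacent C=O → ether.
  CH(F): halogen on an sp³ carbon → alkyl halide.
  CH(COBr): pendant –C(=O)X: carbonyl C bonded to C and halogen → acyl halide.
  CH(COOH): pendant –COOH: carbonyl C bonded to C and –OH → carboxylic acid.
  CH2OCH2: C–O–C with sp³ carbons on both sides and no adjacent C=O → ether.
  CH(OH): –OH on an sp³ carbon → alcohol (secondary).
  CH(CH2OH): pendant –CH2OH on an sp³ backbone C → alcohol.
  COOCH2CH3: –C(=O)OCH2CH3: carbonyl C bonded to C and to –OEt → ester.
Alcohol appears at: HOCH2, CH(OH), CH(CH2OH) → 3.

3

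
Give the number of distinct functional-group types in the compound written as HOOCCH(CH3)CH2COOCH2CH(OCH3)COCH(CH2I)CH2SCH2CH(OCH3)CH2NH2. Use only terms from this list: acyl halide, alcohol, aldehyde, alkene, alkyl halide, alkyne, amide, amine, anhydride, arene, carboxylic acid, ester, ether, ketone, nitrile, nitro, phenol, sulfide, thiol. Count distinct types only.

7

Working along the chain:
  HOOC: –COOH: carbonyl C bonded to –OH and C → carboxylic acid (the –OH is not a separate alcohol).
  CH2COOCH2: –C(=O)–O–C with C on the carbonyl side → ester.
  CH(OCH3): pendant –OCH3: C–O–C with sp³ C, no adjacent C=O → ether.
  CO: –C(=O)– with carbon on both sides → ketone.
  CH(CH2I): pendant –CH2X: halogen on sp³ carbon → alkyl halide.
  CH2SCH2: C–S–C linkage → sulfide (thioether).
  CH(OCH3): pendant –OCH3: C–O–C with sp³ C, no adjacent C=O → ether.
  CH2NH2: –NH2 on an sp³ carbon with no adjacent C=O → amine.
Distinct types present: alkyl halide, amine, carboxylic acid, ester, ether, ketone, sulfide.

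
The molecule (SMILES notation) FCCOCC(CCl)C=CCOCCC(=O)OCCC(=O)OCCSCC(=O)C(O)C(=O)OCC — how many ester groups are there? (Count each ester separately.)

Reading the structure from left to right:
  FCH2: halogen on an sp³ carbon → alkyl halide.
  CH2OCH2: C–O–C with sp³ carbons on both sides and no adjacent C=O → ether.
  CH(CH2Cl): pendant –CH2X: halogen on sp³ carbon → alkyl halide.
  CH=CH: C=C double bond → alkene.
  CH2OCH2: C–O–C with sp³ carbons on both sides and no adjacent C=O → ether.
  CH2COOCH2: –C(=O)–O–C with C on the carbonyl side → ester.
  CH2COOCH2: –C(=O)–O–C with C on the carbonyl side → ester.
  CH2SCH2: C–S–C linkage → sulfide (thioether).
  CO: –C(=O)– with carbon on both sides → ketone.
  CH(OH): –OH on an sp³ carbon → alcohol (secondary).
  COOCH2CH3: –C(=O)OCH2CH3: carbonyl C bonded to C and to –OEt → ester.
Ester appears at: CH2COOCH2, CH2COOCH2, COOCH2CH3 → 3.

3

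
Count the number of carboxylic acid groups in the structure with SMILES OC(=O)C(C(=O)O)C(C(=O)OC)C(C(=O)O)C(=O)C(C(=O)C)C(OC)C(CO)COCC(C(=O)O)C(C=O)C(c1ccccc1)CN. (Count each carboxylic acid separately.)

–COOH: carbonyl C bonded to –OH and C → carboxylic acid (the –OH is not a separate alcohol).
pendant –COOH: carbonyl C bonded to C and –OH → carboxylic acid.
pendant –COOCH3: carbonyl C bonded to C and –OCH3 → ester.
pendant –COOH: carbonyl C bonded to C and –OH → carboxylic acid.
–C(=O)– with carbon on both sides → ketone.
pendant –COCH3: carbonyl C bonded to two carbons → ketone.
pendant –OCH3: C–O–C with sp³ C, no adjacent C=O → ether.
pendant –CH2OH on an sp³ backbone C → alcohol.
C–O–C with sp³ carbons on both sides and no adjacent C=O → ether.
pendant –COOH: carbonyl C bonded to C and –OH → carboxylic acid.
pendant –CHO: carbonyl C bonded to C and H → aldehyde.
pendant –C6H5: benzene ring → arene.
–NH2 on an sp³ carbon with no adjacent C=O → amine.
Carboxylic acid appears at: HOOC, CH(COOH), CH(COOH), CH(COOH) → 4.

4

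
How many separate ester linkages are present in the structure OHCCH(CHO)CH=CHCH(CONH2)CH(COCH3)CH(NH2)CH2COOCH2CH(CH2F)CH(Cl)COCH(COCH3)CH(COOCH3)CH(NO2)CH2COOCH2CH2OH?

terminal –CHO: carbonyl C bonded to H and C → aldehyde.
pendant –CHO: carbonyl C bonded to C and H → aldehyde.
C=C double bond → alkene.
pendant –CONH2: carbonyl C bonded to C and N → amide.
pendant –COCH3: carbonyl C bonded to two carbons → ketone.
–NH2 on an sp³ carbon with no adjacent C=O → amine.
–C(=O)–O–C with C on the carbonyl side → ester.
pendant –CH2X: halogen on sp³ carbon → alkyl halide.
halogen on an sp³ carbon → alkyl halide.
–C(=O)– with carbon on both sides → ketone.
pendant –COCH3: carbonyl C bonded to two carbons → ketone.
pendant –COOCH3: carbonyl C bonded to C and –OCH3 → ester.
–NO2 on an sp³ carbon → nitro (the N=O is not a carbonyl).
–C(=O)–O–C with C on the carbonyl side → ester.
–OH on an sp³ carbon → alcohol.
Ester appears at: CH2COOCH2, CH(COOCH3), CH2COOCH2 → 3.

3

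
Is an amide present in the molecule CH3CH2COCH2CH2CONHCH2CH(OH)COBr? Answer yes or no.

yes

–C(=O)– with carbon on both sides → ketone.
–C(=O)–N– linkage → amide (the N is not an amine).
–OH on an sp³ carbon → alcohol (secondary).
–C(=O)Br: carbonyl C bonded to C and to a halogen → acyl halide (not alkyl halide).
The CH2CONHCH2 segment supplies the amide: –C(=O)–N– linkage → amide (the N is not an amine).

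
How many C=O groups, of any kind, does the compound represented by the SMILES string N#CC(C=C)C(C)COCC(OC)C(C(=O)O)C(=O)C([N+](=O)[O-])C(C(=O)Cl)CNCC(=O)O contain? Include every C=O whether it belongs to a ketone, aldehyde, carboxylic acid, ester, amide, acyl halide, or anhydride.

4

CH(COOH): carboxylic acid, 1 C=O (running total 1).
CO: ketone, 1 C=O (running total 2).
CH(COCl): acyl halide, 1 C=O (running total 3).
COOH: carboxylic acid, 1 C=O (running total 4).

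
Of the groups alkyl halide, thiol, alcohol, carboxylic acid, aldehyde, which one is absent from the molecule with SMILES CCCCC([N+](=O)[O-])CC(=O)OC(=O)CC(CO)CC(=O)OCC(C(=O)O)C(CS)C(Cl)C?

aldehyde

thiol: present (CH(CH2SH) — pendant –CH2SH → thiol).
alkyl halide: present (CH(Cl) — halogen on an sp³ carbon → alkyl halide).
carboxylic acid: present (CH(COOH) — pendant –COOH: carbonyl C bonded to C and –OH → carboxylic acid).
alcohol: present (CH(CH2OH) — pendant –CH2OH on an sp³ backbone C → alcohol).
aldehyde: absent. In CH(COOH), the carbonyl carbon bears –OH, not –H, so it is a carboxylic acid.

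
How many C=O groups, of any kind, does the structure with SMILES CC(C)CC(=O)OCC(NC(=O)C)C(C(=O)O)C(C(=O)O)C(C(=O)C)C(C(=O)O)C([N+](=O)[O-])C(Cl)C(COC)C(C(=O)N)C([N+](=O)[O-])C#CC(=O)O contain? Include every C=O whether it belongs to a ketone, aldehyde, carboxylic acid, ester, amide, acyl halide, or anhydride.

8

CH2COOCH2: ester, 1 C=O (running total 1).
CH(NHCOCH3): amide, 1 C=O (running total 2).
CH(COOH): carboxylic acid, 1 C=O (running total 3).
CH(COOH): carboxylic acid, 1 C=O (running total 4).
CH(COCH3): ketone, 1 C=O (running total 5).
CH(COOH): carboxylic acid, 1 C=O (running total 6).
CH(CONH2): amide, 1 C=O (running total 7).
COOH: carboxylic acid, 1 C=O (running total 8).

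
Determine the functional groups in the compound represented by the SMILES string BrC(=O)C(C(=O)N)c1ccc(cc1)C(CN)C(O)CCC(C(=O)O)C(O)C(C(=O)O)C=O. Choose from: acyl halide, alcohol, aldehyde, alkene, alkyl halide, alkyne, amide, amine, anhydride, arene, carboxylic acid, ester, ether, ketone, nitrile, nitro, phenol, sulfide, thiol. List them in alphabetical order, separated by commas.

acyl halide, alcohol, aldehyde, amide, amine, arene, carboxylic acid

–C(=O)Br: carbonyl C bonded to C and to a halogen → acyl halide (not alkyl halide).
pendant –CONH2: carbonyl C bonded to C and N → amide.
para-disubstituted benzene ring → arene.
pendant –CH2NH2: N on sp³ C, no adjacent C=O → amine.
–OH on an sp³ carbon → alcohol (secondary).
pendant –COOH: carbonyl C bonded to C and –OH → carboxylic acid.
–OH on an sp³ carbon → alcohol (secondary).
pendant –COOH: carbonyl C bonded to C and –OH → carboxylic acid.
terminal –CHO: carbonyl C bonded to H and C → aldehyde.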